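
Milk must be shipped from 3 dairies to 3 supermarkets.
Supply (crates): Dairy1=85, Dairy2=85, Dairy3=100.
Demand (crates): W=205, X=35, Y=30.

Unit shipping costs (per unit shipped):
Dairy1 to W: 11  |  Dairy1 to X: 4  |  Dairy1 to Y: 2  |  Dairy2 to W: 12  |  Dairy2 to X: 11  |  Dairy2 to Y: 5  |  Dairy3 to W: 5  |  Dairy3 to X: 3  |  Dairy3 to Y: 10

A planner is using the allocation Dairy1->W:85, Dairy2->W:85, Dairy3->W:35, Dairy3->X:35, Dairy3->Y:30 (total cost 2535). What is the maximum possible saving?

595

Current plan cost = 85·11 + 85·12 + 35·5 + 35·3 + 30·10 = 2535.
Optimal plan:
  Dairy1–W: 20 × 11 = 220
  Dairy1–X: 35 × 4 = 140
  Dairy1–Y: 30 × 2 = 60
  Dairy2–W: 85 × 12 = 1020
  Dairy3–W: 100 × 5 = 500
Optimal cost = 1940.
Saving = 2535 − 1940 = 595.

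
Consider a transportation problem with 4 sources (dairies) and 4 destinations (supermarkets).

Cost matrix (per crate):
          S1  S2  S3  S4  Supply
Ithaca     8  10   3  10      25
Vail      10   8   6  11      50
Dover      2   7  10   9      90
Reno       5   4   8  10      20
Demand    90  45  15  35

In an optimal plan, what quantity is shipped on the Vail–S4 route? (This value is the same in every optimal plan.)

25

The minimum-cost plan:
  Ithaca→S3: 15 crates
  Ithaca→S4: 10 crates
  Vail→S2: 25 crates
  Vail→S4: 25 crates
  Dover→S1: 90 crates
  Reno→S2: 20 crates
Total cost = 880.
So Vail→S4 carries 25 crates.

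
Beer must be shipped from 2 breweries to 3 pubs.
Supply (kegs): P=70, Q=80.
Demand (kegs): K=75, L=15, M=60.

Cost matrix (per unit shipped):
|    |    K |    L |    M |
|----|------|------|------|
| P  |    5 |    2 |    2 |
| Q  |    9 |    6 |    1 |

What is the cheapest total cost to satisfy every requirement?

545

An optimal shipping plan:
  P to K: 70 × 5 = 350
  Q to K: 5 × 9 = 45
  Q to L: 15 × 6 = 90
  Q to M: 60 × 1 = 60
Total = 350 + 45 + 90 + 60 = 545.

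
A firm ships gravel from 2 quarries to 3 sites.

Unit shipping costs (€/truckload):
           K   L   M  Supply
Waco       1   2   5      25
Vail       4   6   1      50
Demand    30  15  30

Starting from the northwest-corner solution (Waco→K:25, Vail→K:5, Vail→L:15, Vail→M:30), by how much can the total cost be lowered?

15

Current plan cost = 25·1 + 5·4 + 15·6 + 30·1 = €165.
Optimal plan:
  Waco–K: 10 × €1 = €10
  Waco–L: 15 × €2 = €30
  Vail–K: 20 × €4 = €80
  Vail–M: 30 × €1 = €30
Optimal cost = €150.
Saving = 165 − 150 = €15.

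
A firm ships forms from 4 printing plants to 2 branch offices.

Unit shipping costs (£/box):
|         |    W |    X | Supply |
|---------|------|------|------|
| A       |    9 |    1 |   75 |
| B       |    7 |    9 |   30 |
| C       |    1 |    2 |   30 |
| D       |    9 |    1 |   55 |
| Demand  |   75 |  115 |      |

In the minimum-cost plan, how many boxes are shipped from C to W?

30

Solving gives:
  A→W: 15 × £9 = £135
  A→X: 60 × £1 = £60
  B→W: 30 × £7 = £210
  C→W: 30 × £1 = £30
  D→X: 55 × £1 = £55
Total cost = £490.
So C→W carries 30 boxes.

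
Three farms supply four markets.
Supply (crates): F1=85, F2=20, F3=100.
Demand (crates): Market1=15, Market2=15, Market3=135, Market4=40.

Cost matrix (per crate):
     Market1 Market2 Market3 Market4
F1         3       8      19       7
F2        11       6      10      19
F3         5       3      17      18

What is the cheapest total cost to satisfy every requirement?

2585

Optimal allocation:
  F1 to Market1: 15 × 3 = 45
  F1 to Market3: 30 × 19 = 570
  F1 to Market4: 40 × 7 = 280
  F2 to Market3: 20 × 10 = 200
  F3 to Market2: 15 × 3 = 45
  F3 to Market3: 85 × 17 = 1445
Total = 45 + 570 + 280 + 200 + 45 + 1445 = 2585.
(Supply check: F1 ships 85; F2 ships 20; F3 ships 100.)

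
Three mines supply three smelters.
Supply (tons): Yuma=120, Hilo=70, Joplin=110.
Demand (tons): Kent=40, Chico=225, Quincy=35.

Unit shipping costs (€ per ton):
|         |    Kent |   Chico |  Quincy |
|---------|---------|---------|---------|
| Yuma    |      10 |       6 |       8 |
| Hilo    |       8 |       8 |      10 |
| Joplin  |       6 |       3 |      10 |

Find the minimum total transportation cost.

1680

An optimal shipping plan:
  Yuma->Chico: 85 × €6 = €510
  Yuma->Quincy: 35 × €8 = €280
  Hilo->Kent: 40 × €8 = €320
  Hilo->Chico: 30 × €8 = €240
  Joplin->Chico: 110 × €3 = €330
Total = 510 + 280 + 320 + 240 + 330 = €1680.
(Supply check: Yuma ships 120; Hilo ships 70; Joplin ships 110.)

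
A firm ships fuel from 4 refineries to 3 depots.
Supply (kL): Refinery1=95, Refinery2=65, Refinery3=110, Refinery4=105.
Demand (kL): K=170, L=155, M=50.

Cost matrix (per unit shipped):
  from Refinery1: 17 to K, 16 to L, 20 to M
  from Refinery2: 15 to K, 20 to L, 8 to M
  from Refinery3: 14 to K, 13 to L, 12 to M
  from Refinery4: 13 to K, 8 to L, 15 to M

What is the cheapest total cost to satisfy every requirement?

4570

An optimal shipping plan:
  Refinery1–K: 45 × 17 = 765
  Refinery1–L: 50 × 16 = 800
  Refinery2–K: 15 × 15 = 225
  Refinery2–M: 50 × 8 = 400
  Refinery3–K: 110 × 14 = 1540
  Refinery4–L: 105 × 8 = 840
Total = 765 + 800 + 225 + 400 + 1540 + 840 = 4570.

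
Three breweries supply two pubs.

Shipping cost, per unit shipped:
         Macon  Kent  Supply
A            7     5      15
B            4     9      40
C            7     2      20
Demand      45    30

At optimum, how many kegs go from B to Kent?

0

The minimum-cost plan:
  A->Macon: 5 × 7 = 35
  A->Kent: 10 × 5 = 50
  B->Macon: 40 × 4 = 160
  C->Kent: 20 × 2 = 40
Total cost = 285.
The route B→Kent is not used.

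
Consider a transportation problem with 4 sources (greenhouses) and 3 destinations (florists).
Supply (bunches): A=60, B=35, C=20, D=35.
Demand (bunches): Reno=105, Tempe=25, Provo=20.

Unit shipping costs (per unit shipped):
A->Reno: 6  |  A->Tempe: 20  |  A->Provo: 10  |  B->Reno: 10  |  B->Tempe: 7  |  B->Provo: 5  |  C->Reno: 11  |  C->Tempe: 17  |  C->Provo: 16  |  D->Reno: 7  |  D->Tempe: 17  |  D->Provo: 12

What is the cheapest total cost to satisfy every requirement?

An optimal shipping plan:
  A–Reno: 50 × 6 = 300
  A–Provo: 10 × 10 = 100
  B–Tempe: 25 × 7 = 175
  B–Provo: 10 × 5 = 50
  C–Reno: 20 × 11 = 220
  D–Reno: 35 × 7 = 245
Total = 300 + 100 + 175 + 50 + 220 + 245 = 1090.

1090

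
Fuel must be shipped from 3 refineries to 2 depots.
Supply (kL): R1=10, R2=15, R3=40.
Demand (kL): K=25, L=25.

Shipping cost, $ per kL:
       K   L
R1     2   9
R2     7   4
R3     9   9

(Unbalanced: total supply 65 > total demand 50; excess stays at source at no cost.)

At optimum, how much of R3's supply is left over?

15

An optimal plan:
  R1->K: 10 kL
  R2->L: 15 kL
  R3->K: 15 kL
  R3->L: 10 kL
Total cost = $305.
R3 ships 25 of its 40, leaving 15.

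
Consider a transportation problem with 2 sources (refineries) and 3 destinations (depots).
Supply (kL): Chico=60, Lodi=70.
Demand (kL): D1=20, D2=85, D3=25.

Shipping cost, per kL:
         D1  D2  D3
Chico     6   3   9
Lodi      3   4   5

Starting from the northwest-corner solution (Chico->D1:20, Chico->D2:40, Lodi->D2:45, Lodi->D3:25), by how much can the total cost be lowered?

80

Current plan cost = 20·6 + 40·3 + 45·4 + 25·5 = 545.
Optimal plan:
  Chico–D2: 60 × 3 = 180
  Lodi–D1: 20 × 3 = 60
  Lodi–D2: 25 × 4 = 100
  Lodi–D3: 25 × 5 = 125
Optimal cost = 465.
Saving = 545 − 465 = 80.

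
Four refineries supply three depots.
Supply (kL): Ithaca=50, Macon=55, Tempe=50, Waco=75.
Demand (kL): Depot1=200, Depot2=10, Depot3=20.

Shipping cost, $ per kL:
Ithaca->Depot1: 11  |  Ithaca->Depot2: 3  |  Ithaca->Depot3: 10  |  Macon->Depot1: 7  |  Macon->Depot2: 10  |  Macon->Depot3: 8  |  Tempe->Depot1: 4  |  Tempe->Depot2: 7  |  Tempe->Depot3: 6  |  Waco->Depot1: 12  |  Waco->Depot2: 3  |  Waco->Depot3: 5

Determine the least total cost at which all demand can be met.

Optimal allocation:
  Ithaca->Depot1: 50 × $11 = $550
  Macon->Depot1: 55 × $7 = $385
  Tempe->Depot1: 50 × $4 = $200
  Waco->Depot1: 45 × $12 = $540
  Waco->Depot2: 10 × $3 = $30
  Waco->Depot3: 20 × $5 = $100
Total = 550 + 385 + 200 + 540 + 30 + 100 = $1805.

1805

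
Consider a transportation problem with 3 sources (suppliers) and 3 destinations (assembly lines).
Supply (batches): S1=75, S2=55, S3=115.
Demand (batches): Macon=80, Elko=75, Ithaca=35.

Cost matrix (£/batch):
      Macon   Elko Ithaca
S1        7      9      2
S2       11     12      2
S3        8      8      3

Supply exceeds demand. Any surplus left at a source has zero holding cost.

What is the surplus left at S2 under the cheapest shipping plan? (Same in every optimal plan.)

20

Minimum-cost shipments:
  S1 to Macon: 75 batches
  S2 to Ithaca: 35 batches
  S3 to Macon: 5 batches
  S3 to Elko: 75 batches
Total cost = £1235.
S2 ships 35 of its 55, leaving 20.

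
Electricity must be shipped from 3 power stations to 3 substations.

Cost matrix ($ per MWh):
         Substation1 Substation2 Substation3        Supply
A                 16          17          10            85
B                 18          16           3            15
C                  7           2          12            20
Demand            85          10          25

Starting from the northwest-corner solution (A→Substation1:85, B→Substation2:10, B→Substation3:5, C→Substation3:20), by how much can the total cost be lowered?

340

Current plan cost = 85·16 + 10·16 + 5·3 + 20·12 = $1775.
Optimal plan:
  A–Substation1: 75 × $16 = $1200
  A–Substation3: 10 × $10 = $100
  B–Substation3: 15 × $3 = $45
  C–Substation1: 10 × $7 = $70
  C–Substation2: 10 × $2 = $20
Optimal cost = $1435.
Saving = 1775 − 1435 = $340.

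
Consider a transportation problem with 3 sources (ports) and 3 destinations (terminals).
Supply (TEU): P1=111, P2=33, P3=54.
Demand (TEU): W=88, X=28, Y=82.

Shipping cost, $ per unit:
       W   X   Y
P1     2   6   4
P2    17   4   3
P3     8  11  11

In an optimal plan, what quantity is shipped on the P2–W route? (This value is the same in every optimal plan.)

0

Optimal shipments:
  P1->W: 34 TEU
  P1->Y: 77 TEU
  P2->X: 28 TEU
  P2->Y: 5 TEU
  P3->W: 54 TEU
Total cost = $935.
The route P2→W is not used.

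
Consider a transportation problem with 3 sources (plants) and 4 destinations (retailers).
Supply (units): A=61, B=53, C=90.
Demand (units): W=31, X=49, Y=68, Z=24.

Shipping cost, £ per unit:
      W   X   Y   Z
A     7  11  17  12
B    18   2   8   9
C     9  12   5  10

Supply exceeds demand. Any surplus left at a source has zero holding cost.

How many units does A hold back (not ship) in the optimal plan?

Minimum-cost shipments:
  A to W: 31 × £7 = £217
  B to X: 49 × £2 = £98
  B to Z: 4 × £9 = £36
  C to Y: 68 × £5 = £340
  C to Z: 20 × £10 = £200
Total cost = £891.
A ships 31 of its 61, leaving 30.

30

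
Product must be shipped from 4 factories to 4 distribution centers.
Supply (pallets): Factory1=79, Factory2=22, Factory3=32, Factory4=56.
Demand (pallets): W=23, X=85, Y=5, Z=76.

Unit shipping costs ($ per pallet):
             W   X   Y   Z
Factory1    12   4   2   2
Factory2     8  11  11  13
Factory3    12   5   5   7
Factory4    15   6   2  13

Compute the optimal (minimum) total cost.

One minimum-cost allocation:
  Factory1 to X: 3 × $4 = $12
  Factory1 to Z: 76 × $2 = $152
  Factory2 to W: 22 × $8 = $176
  Factory3 to W: 1 × $12 = $12
  Factory3 to X: 31 × $5 = $155
  Factory4 to X: 51 × $6 = $306
  Factory4 to Y: 5 × $2 = $10
Total = 12 + 152 + 176 + 12 + 155 + 306 + 10 = $823.

823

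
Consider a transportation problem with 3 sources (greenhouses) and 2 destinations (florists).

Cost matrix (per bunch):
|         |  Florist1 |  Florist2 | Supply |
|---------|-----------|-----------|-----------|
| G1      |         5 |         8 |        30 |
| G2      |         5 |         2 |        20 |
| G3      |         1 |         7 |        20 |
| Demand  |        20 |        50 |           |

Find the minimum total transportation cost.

An optimal shipping plan:
  G1→Florist2: 30 × 8 = 240
  G2→Florist2: 20 × 2 = 40
  G3→Florist1: 20 × 1 = 20
Total = 240 + 40 + 20 = 300.

300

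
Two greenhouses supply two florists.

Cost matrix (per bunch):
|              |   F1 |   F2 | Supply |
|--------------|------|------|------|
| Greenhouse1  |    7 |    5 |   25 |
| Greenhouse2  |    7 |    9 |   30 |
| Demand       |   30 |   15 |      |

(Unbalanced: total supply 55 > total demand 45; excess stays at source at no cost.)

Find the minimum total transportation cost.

285

A cheapest plan:
  Greenhouse1->F2: 15 × 5 = 75
  Greenhouse2->F1: 30 × 7 = 210
Total = 75 + 210 = 285.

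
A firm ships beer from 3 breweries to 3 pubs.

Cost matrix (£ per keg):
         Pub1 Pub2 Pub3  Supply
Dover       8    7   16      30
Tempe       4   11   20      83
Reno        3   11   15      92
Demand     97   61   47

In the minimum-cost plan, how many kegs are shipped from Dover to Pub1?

The minimum-cost plan:
  Dover to Pub2: 30 × £7 = £210
  Tempe to Pub1: 52 × £4 = £208
  Tempe to Pub2: 31 × £11 = £341
  Reno to Pub1: 45 × £3 = £135
  Reno to Pub3: 47 × £15 = £705
Total cost = £1599.
The route Dover→Pub1 is not used.

0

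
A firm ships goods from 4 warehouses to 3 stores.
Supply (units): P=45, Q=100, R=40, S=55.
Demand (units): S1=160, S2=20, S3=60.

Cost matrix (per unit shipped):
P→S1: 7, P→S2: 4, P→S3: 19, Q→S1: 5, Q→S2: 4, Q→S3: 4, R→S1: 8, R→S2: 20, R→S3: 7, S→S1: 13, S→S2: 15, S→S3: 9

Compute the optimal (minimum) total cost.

Optimal allocation:
  P→S1: 25 × 7 = 175
  P→S2: 20 × 4 = 80
  Q→S1: 95 × 5 = 475
  Q→S3: 5 × 4 = 20
  R→S1: 40 × 8 = 320
  S→S3: 55 × 9 = 495
Total = 175 + 80 + 475 + 20 + 320 + 495 = 1565.

1565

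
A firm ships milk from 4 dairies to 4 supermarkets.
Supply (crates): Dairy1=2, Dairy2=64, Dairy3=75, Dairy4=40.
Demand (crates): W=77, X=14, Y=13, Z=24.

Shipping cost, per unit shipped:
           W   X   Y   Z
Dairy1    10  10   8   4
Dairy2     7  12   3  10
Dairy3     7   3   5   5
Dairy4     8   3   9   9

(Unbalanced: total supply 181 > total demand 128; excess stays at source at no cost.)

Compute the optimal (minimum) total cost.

738

One minimum-cost allocation:
  Dairy1 to Z: 2 × 4 = 8
  Dairy2 to W: 51 × 7 = 357
  Dairy2 to Y: 13 × 3 = 39
  Dairy3 to W: 26 × 7 = 182
  Dairy3 to Z: 22 × 5 = 110
  Dairy4 to X: 14 × 3 = 42
Total = 8 + 357 + 39 + 182 + 110 + 42 = 738.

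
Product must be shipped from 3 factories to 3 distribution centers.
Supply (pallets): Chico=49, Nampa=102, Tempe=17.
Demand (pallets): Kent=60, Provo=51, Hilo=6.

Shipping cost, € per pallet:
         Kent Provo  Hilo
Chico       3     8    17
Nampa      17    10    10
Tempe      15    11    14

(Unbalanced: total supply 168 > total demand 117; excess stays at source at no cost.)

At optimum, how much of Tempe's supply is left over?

Minimum-cost shipments:
  Chico–Kent: 49 × €3 = €147
  Nampa–Provo: 51 × €10 = €510
  Nampa–Hilo: 6 × €10 = €60
  Tempe–Kent: 11 × €15 = €165
Total cost = €882.
Tempe ships 11 of its 17, leaving 6.

6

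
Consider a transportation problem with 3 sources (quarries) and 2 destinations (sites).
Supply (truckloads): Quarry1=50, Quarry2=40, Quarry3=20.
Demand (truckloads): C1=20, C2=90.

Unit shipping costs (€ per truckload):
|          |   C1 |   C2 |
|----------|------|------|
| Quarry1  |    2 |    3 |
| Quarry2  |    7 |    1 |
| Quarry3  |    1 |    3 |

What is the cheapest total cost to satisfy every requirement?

210

One minimum-cost allocation:
  Quarry1->C2: 50 × €3 = €150
  Quarry2->C2: 40 × €1 = €40
  Quarry3->C1: 20 × €1 = €20
Total = 150 + 40 + 20 = €210.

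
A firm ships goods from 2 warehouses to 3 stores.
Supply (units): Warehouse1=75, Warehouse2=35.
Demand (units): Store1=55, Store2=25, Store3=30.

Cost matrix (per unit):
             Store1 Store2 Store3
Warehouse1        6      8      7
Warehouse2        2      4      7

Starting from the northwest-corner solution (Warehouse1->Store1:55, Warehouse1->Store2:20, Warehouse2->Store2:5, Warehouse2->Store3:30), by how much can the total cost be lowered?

120

Current plan cost = 55·6 + 20·8 + 5·4 + 30·7 = 720.
Optimal plan:
  Warehouse1 to Store1: 20 × 6 = 120
  Warehouse1 to Store2: 25 × 8 = 200
  Warehouse1 to Store3: 30 × 7 = 210
  Warehouse2 to Store1: 35 × 2 = 70
Optimal cost = 600.
Saving = 720 − 600 = 120.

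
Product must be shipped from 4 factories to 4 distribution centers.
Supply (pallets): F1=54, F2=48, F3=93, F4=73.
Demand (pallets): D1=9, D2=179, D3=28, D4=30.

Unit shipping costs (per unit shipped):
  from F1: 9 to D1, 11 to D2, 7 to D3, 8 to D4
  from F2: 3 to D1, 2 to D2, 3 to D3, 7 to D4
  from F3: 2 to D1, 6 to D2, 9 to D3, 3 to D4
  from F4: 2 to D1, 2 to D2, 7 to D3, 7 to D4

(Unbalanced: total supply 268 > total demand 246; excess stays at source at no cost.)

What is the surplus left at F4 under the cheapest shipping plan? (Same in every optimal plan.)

0

An optimal plan:
  F1 to D2: 4 × 11 = 44
  F1 to D3: 28 × 7 = 196
  F2 to D2: 48 × 2 = 96
  F3 to D1: 9 × 2 = 18
  F3 to D2: 54 × 6 = 324
  F3 to D4: 30 × 3 = 90
  F4 to D2: 73 × 2 = 146
Total cost = 914.
F4 ships 73 of its 73, leaving 0.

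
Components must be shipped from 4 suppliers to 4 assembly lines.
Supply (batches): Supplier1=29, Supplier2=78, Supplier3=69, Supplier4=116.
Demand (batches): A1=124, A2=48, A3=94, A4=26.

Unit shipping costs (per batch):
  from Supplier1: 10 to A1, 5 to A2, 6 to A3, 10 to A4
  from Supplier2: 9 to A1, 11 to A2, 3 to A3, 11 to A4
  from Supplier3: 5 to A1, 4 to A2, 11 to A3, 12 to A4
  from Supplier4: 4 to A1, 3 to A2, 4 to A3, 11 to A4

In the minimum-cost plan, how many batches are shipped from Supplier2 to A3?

78

The minimum-cost plan:
  Supplier1 to A2: 3 × 5 = 15
  Supplier1 to A4: 26 × 10 = 260
  Supplier2 to A3: 78 × 3 = 234
  Supplier3 to A1: 69 × 5 = 345
  Supplier4 to A1: 55 × 4 = 220
  Supplier4 to A2: 45 × 3 = 135
  Supplier4 to A3: 16 × 4 = 64
Total cost = 1273.
So Supplier2→A3 carries 78 batches.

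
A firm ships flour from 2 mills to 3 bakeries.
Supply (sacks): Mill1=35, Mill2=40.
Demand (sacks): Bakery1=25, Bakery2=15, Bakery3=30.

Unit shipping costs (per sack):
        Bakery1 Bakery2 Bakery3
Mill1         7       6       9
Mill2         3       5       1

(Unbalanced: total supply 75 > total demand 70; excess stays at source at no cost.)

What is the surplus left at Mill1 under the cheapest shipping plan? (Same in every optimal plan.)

An optimal plan:
  Mill1–Bakery1: 15 × 7 = 105
  Mill1–Bakery2: 15 × 6 = 90
  Mill2–Bakery1: 10 × 3 = 30
  Mill2–Bakery3: 30 × 1 = 30
Total cost = 255.
Mill1 ships 30 of its 35, leaving 5.

5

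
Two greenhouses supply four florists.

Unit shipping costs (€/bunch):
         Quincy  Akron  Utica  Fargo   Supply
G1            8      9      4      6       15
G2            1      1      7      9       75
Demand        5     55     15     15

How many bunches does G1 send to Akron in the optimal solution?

Solving gives:
  G1->Utica: 15 × €4 = €60
  G2->Quincy: 5 × €1 = €5
  G2->Akron: 55 × €1 = €55
  G2->Fargo: 15 × €9 = €135
Total cost = €255.
The route G1→Akron is not used.

0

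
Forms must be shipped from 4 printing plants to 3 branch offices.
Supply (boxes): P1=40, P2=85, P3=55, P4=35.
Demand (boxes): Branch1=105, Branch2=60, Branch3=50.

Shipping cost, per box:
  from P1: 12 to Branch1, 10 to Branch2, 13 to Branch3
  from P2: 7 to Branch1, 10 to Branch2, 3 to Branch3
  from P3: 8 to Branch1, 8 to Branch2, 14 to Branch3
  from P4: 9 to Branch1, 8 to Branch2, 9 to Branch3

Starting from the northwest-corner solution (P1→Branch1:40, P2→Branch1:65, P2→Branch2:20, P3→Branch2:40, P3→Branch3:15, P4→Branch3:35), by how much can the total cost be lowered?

450

Current plan cost = 40·12 + 65·7 + 20·10 + 40·8 + 15·14 + 35·9 = 1980.
Optimal plan:
  P1→Branch2: 40 × 10 = 400
  P2→Branch1: 35 × 7 = 245
  P2→Branch3: 50 × 3 = 150
  P3→Branch1: 55 × 8 = 440
  P4→Branch1: 15 × 9 = 135
  P4→Branch2: 20 × 8 = 160
Optimal cost = 1530.
Saving = 1980 − 1530 = 450.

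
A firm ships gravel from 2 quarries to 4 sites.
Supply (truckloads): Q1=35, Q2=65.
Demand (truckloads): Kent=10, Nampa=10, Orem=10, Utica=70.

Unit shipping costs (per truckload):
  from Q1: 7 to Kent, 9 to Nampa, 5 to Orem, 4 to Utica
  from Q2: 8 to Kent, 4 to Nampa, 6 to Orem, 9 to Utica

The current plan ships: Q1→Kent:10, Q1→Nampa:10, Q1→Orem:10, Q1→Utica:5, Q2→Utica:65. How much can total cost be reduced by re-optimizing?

Current plan cost = 10·7 + 10·9 + 10·5 + 5·4 + 65·9 = 815.
Optimal plan:
  Q1→Utica: 35 × 4 = 140
  Q2→Kent: 10 × 8 = 80
  Q2→Nampa: 10 × 4 = 40
  Q2→Orem: 10 × 6 = 60
  Q2→Utica: 35 × 9 = 315
Optimal cost = 635.
Saving = 815 − 635 = 180.

180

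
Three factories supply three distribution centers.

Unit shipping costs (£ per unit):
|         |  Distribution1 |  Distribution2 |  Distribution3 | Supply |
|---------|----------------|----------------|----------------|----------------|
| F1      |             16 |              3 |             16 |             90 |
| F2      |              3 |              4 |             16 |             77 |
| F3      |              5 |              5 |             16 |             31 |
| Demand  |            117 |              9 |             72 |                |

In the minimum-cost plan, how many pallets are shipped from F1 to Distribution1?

The minimum-cost plan:
  F1→Distribution1: 9 × £16 = £144
  F1→Distribution2: 9 × £3 = £27
  F1→Distribution3: 72 × £16 = £1152
  F2→Distribution1: 77 × £3 = £231
  F3→Distribution1: 31 × £5 = £155
Total cost = £1709.
So F1→Distribution1 carries 9 pallets.

9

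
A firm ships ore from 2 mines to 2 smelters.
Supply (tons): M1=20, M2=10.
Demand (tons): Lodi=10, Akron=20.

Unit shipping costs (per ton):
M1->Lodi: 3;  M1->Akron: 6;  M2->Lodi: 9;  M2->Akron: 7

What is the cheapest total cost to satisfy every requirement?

160

One minimum-cost allocation:
  M1–Lodi: 10 × 3 = 30
  M1–Akron: 10 × 6 = 60
  M2–Akron: 10 × 7 = 70
Total = 30 + 60 + 70 = 160.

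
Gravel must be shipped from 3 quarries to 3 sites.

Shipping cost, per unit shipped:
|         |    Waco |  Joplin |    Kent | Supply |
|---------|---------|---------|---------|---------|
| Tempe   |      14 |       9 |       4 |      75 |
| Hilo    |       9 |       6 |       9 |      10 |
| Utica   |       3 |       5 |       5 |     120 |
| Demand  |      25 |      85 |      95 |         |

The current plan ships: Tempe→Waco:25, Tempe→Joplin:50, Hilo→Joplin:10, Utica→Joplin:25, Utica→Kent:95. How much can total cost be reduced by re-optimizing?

550

Current plan cost = 25·14 + 50·9 + 10·6 + 25·5 + 95·5 = 1460.
Optimal plan:
  Tempe→Kent: 75 truckloads
  Hilo→Joplin: 10 truckloads
  Utica→Waco: 25 truckloads
  Utica→Joplin: 75 truckloads
  Utica→Kent: 20 truckloads
Optimal cost = 910.
Saving = 1460 − 910 = 550.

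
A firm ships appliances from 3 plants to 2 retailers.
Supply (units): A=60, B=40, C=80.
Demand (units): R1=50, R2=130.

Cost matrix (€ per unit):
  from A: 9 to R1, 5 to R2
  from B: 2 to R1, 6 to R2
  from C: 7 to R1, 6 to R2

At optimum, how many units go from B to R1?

40

Optimal shipments:
  A to R2: 60 × €5 = €300
  B to R1: 40 × €2 = €80
  C to R1: 10 × €7 = €70
  C to R2: 70 × €6 = €420
Total cost = €870.
So B→R1 carries 40 units.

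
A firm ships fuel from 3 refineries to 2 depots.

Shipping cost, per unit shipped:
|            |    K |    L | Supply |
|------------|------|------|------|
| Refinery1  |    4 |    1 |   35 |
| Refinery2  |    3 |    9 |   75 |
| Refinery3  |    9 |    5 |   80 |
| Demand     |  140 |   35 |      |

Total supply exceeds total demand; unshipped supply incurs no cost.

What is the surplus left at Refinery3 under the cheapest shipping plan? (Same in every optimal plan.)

An optimal plan:
  Refinery1–K: 35 × 4 = 140
  Refinery2–K: 75 × 3 = 225
  Refinery3–K: 30 × 9 = 270
  Refinery3–L: 35 × 5 = 175
Total cost = 810.
Refinery3 ships 65 of its 80, leaving 15.

15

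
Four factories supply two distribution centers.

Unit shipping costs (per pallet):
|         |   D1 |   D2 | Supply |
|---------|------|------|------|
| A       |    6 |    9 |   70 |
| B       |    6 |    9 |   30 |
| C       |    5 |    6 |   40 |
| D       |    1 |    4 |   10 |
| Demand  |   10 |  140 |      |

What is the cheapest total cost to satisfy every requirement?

1150

An optimal shipping plan:
  A→D1: 10 × 6 = 60
  A→D2: 60 × 9 = 540
  B→D2: 30 × 9 = 270
  C→D2: 40 × 6 = 240
  D→D2: 10 × 4 = 40
Total = 60 + 540 + 270 + 240 + 40 = 1150.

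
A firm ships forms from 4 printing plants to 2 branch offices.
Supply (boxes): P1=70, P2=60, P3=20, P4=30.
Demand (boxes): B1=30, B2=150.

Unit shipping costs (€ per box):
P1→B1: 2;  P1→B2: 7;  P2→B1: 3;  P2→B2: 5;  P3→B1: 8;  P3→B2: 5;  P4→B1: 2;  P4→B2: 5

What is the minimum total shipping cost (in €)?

An optimal shipping plan:
  P1 to B1: 30 boxes
  P1 to B2: 40 boxes
  P2 to B2: 60 boxes
  P3 to B2: 20 boxes
  P4 to B2: 30 boxes
Total cost = €890.
(Supply check: P1 ships 70; P2 ships 60; P3 ships 20; P4 ships 30.)

890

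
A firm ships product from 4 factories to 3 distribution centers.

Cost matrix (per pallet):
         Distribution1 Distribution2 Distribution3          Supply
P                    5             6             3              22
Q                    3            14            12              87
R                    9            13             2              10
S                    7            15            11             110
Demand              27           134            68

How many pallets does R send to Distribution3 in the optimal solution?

10

The minimum-cost plan:
  P->Distribution2: 22 × 6 = 132
  Q->Distribution1: 27 × 3 = 81
  Q->Distribution2: 60 × 14 = 840
  R->Distribution3: 10 × 2 = 20
  S->Distribution2: 52 × 15 = 780
  S->Distribution3: 58 × 11 = 638
Total cost = 2491.
So R→Distribution3 carries 10 pallets.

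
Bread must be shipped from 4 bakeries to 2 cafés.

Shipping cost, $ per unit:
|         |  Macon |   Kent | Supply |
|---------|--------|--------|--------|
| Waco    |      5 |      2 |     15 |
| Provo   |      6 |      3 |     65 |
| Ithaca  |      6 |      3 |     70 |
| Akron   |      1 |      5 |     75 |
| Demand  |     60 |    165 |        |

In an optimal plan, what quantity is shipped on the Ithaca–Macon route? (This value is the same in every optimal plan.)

0

The minimum-cost plan:
  Waco to Kent: 15 × $2 = $30
  Provo to Kent: 65 × $3 = $195
  Ithaca to Kent: 70 × $3 = $210
  Akron to Macon: 60 × $1 = $60
  Akron to Kent: 15 × $5 = $75
Total cost = $570.
The route Ithaca→Macon is not used.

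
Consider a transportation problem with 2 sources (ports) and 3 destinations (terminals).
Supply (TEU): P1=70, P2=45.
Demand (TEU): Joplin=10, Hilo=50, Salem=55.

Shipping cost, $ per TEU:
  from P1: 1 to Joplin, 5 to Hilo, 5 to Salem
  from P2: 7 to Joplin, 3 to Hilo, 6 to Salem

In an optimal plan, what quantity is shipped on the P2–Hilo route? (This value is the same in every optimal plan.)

45

The minimum-cost plan:
  P1->Joplin: 10 × $1 = $10
  P1->Hilo: 5 × $5 = $25
  P1->Salem: 55 × $5 = $275
  P2->Hilo: 45 × $3 = $135
Total cost = $445.
So P2→Hilo carries 45 TEU.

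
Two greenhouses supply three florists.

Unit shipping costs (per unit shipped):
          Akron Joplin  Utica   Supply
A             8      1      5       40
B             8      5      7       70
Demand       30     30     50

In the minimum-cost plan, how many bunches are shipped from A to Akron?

0

The minimum-cost plan:
  A→Joplin: 30 × 1 = 30
  A→Utica: 10 × 5 = 50
  B→Akron: 30 × 8 = 240
  B→Utica: 40 × 7 = 280
Total cost = 600.
The route A→Akron is not used.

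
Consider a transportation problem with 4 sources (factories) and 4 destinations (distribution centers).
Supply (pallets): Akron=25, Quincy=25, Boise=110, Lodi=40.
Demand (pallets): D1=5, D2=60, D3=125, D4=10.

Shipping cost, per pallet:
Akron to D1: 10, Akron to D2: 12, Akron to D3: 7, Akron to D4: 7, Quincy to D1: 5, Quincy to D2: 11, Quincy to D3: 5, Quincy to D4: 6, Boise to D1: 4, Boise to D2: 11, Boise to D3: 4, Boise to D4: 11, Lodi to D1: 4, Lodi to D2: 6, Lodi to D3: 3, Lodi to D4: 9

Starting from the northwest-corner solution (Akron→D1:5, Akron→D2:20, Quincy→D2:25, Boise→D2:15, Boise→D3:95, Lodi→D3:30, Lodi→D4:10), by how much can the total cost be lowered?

Current plan cost = 5·10 + 20·12 + 25·11 + 15·11 + 95·4 + 30·3 + 10·9 = 1290.
Optimal plan:
  Akron→D2: 20 × 12 = 240
  Akron→D4: 5 × 7 = 35
  Quincy→D1: 5 × 5 = 25
  Quincy→D3: 15 × 5 = 75
  Quincy→D4: 5 × 6 = 30
  Boise→D3: 110 × 4 = 440
  Lodi→D2: 40 × 6 = 240
Optimal cost = 1085.
Saving = 1290 − 1085 = 205.

205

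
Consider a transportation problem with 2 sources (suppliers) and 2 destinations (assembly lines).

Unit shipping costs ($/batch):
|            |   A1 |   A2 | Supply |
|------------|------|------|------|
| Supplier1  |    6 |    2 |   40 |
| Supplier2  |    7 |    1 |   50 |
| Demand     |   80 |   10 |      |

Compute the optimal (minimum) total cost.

One minimum-cost allocation:
  Supplier1->A1: 40 × $6 = $240
  Supplier2->A1: 40 × $7 = $280
  Supplier2->A2: 10 × $1 = $10
Total = 240 + 280 + 10 = $530.

530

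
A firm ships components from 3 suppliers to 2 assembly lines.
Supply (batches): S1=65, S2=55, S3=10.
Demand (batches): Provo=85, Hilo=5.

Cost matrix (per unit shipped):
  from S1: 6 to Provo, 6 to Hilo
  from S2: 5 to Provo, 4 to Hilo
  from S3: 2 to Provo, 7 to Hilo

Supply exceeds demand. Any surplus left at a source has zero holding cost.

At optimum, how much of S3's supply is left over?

An optimal plan:
  S1→Provo: 25 × 6 = 150
  S2→Provo: 50 × 5 = 250
  S2→Hilo: 5 × 4 = 20
  S3→Provo: 10 × 2 = 20
Total cost = 440.
S3 ships 10 of its 10, leaving 0.

0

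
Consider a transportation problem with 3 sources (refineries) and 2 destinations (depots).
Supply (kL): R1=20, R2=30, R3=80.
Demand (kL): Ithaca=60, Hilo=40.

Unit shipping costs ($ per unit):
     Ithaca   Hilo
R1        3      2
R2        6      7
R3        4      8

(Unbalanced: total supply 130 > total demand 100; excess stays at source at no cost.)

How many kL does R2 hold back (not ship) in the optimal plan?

10

Minimum-cost shipments:
  R1 to Hilo: 20 kL
  R2 to Hilo: 20 kL
  R3 to Ithaca: 60 kL
Total cost = $420.
R2 ships 20 of its 30, leaving 10.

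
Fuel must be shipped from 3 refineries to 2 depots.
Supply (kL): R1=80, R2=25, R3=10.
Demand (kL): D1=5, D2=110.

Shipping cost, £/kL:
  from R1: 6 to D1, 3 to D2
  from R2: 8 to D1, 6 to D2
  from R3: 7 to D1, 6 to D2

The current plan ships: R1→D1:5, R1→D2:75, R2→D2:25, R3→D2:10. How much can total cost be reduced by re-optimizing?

Current plan cost = 5·6 + 75·3 + 25·6 + 10·6 = £465.
Optimal plan:
  R1→D2: 80 × £3 = £240
  R2→D2: 25 × £6 = £150
  R3→D1: 5 × £7 = £35
  R3→D2: 5 × £6 = £30
Optimal cost = £455.
Saving = 465 − 455 = £10.

10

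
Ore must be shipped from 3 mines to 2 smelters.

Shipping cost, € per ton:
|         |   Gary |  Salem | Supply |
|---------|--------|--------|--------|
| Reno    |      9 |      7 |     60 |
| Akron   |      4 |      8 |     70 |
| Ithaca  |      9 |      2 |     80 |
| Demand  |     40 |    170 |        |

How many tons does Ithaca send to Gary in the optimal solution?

The minimum-cost plan:
  Reno→Salem: 60 tons
  Akron→Gary: 40 tons
  Akron→Salem: 30 tons
  Ithaca→Salem: 80 tons
Total cost = €980.
The route Ithaca→Gary is not used.

0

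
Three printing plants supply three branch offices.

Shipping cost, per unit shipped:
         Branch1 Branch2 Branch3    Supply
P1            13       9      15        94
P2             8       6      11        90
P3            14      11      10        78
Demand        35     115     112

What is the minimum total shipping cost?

An optimal shipping plan:
  P1->Branch2: 94 boxes
  P2->Branch1: 35 boxes
  P2->Branch2: 21 boxes
  P2->Branch3: 34 boxes
  P3->Branch3: 78 boxes
Total cost = 2406.

2406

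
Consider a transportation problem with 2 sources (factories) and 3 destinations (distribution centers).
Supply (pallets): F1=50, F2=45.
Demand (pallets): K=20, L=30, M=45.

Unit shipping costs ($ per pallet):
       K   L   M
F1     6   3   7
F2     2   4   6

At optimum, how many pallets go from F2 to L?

The minimum-cost plan:
  F1–L: 30 pallets
  F1–M: 20 pallets
  F2–K: 20 pallets
  F2–M: 25 pallets
Total cost = $420.
The route F2→L is not used.

0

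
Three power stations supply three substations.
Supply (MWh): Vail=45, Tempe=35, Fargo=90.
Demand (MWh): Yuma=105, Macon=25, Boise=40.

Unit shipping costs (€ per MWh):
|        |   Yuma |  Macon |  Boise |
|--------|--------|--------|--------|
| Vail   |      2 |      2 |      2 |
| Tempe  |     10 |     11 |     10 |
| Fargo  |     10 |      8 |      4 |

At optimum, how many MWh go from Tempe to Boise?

0

Optimal shipments:
  Vail–Yuma: 45 × €2 = €90
  Tempe–Yuma: 35 × €10 = €350
  Fargo–Yuma: 25 × €10 = €250
  Fargo–Macon: 25 × €8 = €200
  Fargo–Boise: 40 × €4 = €160
Total cost = €1050.
The route Tempe→Boise is not used.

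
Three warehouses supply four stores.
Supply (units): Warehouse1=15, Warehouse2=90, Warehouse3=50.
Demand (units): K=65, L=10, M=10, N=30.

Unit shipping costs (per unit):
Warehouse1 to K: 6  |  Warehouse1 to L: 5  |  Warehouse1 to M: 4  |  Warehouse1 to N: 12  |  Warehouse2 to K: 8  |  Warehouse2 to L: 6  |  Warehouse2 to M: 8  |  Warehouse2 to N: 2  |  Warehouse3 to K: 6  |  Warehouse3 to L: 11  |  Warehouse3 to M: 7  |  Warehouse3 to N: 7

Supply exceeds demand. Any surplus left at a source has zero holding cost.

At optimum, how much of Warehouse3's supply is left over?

0

Minimum-cost shipments:
  Warehouse1–K: 5 × 6 = 30
  Warehouse1–M: 10 × 4 = 40
  Warehouse2–K: 10 × 8 = 80
  Warehouse2–L: 10 × 6 = 60
  Warehouse2–N: 30 × 2 = 60
  Warehouse3–K: 50 × 6 = 300
Total cost = 570.
Warehouse3 ships 50 of its 50, leaving 0.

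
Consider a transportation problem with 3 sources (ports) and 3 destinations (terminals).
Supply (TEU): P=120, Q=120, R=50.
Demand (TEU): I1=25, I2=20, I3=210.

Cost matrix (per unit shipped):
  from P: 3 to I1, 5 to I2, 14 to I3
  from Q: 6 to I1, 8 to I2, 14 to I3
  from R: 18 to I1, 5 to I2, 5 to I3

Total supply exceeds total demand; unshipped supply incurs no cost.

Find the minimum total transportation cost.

2665

An optimal shipping plan:
  P→I1: 25 × 3 = 75
  P→I2: 20 × 5 = 100
  P→I3: 40 × 14 = 560
  Q→I3: 120 × 14 = 1680
  R→I3: 50 × 5 = 250
Total = 75 + 100 + 560 + 1680 + 250 = 2665.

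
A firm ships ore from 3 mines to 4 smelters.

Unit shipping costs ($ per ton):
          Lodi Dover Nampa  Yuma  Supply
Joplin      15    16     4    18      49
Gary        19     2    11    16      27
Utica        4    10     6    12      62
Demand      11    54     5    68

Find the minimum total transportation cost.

1468

An optimal shipping plan:
  Joplin->Dover: 27 × $16 = $432
  Joplin->Nampa: 5 × $4 = $20
  Joplin->Yuma: 17 × $18 = $306
  Gary->Dover: 27 × $2 = $54
  Utica->Lodi: 11 × $4 = $44
  Utica->Yuma: 51 × $12 = $612
Total = 432 + 20 + 306 + 54 + 44 + 612 = $1468.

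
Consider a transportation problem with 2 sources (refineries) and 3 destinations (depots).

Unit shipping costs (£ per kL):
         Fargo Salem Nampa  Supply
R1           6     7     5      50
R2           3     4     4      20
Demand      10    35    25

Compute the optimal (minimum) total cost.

370

A cheapest plan:
  R1–Fargo: 10 × £6 = £60
  R1–Salem: 15 × £7 = £105
  R1–Nampa: 25 × £5 = £125
  R2–Salem: 20 × £4 = £80
Total = 60 + 105 + 125 + 80 = £370.
(Supply check: R1 ships 50; R2 ships 20.)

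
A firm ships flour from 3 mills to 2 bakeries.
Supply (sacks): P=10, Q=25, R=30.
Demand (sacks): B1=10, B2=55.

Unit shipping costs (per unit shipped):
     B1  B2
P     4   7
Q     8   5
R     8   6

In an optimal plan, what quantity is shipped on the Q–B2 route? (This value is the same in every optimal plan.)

25

Solving gives:
  P to B1: 10 × 4 = 40
  Q to B2: 25 × 5 = 125
  R to B2: 30 × 6 = 180
Total cost = 345.
So Q→B2 carries 25 sacks.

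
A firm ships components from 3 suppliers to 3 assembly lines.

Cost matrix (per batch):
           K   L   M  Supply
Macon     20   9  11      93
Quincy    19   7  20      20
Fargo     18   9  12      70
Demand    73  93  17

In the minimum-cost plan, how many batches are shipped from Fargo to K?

Optimal shipments:
  Macon–K: 3 batches
  Macon–L: 73 batches
  Macon–M: 17 batches
  Quincy–L: 20 batches
  Fargo–K: 70 batches
Total cost = 2304.
So Fargo→K carries 70 batches.

70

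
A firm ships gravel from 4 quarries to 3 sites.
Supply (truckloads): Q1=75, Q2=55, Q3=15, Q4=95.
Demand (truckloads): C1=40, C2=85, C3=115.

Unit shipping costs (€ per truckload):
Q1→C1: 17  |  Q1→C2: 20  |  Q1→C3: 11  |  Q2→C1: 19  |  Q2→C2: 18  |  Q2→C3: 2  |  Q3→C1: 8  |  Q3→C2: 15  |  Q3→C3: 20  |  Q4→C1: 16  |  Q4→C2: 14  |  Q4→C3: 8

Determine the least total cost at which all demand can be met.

A cheapest plan:
  Q1 to C1: 25 truckloads
  Q1 to C3: 50 truckloads
  Q2 to C3: 55 truckloads
  Q3 to C1: 15 truckloads
  Q4 to C2: 85 truckloads
  Q4 to C3: 10 truckloads
Total cost = €2475.

2475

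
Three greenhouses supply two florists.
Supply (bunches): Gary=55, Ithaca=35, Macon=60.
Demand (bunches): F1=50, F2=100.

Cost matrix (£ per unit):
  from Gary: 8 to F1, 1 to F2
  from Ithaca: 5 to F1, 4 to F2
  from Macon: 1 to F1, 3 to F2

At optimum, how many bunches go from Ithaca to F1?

0

Solving gives:
  Gary→F2: 55 bunches
  Ithaca→F2: 35 bunches
  Macon→F1: 50 bunches
  Macon→F2: 10 bunches
Total cost = £275.
The route Ithaca→F1 is not used.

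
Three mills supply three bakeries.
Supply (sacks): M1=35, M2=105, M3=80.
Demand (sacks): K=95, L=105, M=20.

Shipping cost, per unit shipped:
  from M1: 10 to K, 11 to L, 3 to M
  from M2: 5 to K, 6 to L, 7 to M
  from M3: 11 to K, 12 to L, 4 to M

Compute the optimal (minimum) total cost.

One minimum-cost allocation:
  M1 to L: 35 × 11 = 385
  M2 to K: 35 × 5 = 175
  M2 to L: 70 × 6 = 420
  M3 to K: 60 × 11 = 660
  M3 to M: 20 × 4 = 80
Total = 385 + 175 + 420 + 660 + 80 = 1720.
(Supply check: M1 ships 35; M2 ships 105; M3 ships 80.)

1720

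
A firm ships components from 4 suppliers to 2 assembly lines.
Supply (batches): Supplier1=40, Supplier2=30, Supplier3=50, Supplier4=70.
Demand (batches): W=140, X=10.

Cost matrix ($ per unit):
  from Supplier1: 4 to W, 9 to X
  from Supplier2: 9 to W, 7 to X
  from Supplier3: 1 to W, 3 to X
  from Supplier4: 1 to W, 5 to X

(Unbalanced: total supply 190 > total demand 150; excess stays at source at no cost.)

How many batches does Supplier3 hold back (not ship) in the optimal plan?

An optimal plan:
  Supplier1–W: 30 × $4 = $120
  Supplier3–W: 40 × $1 = $40
  Supplier3–X: 10 × $3 = $30
  Supplier4–W: 70 × $1 = $70
Total cost = $260.
Supplier3 ships 50 of its 50, leaving 0.

0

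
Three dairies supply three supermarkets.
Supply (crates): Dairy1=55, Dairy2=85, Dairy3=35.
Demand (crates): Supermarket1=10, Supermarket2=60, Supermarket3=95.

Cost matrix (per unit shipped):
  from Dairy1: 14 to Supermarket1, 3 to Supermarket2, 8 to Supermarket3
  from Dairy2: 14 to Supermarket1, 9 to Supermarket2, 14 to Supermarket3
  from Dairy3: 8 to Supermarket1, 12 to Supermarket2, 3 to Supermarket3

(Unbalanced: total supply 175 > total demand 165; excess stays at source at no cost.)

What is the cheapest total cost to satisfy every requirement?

A cheapest plan:
  Dairy1–Supermarket2: 55 × 3 = 165
  Dairy2–Supermarket1: 10 × 14 = 140
  Dairy2–Supermarket2: 5 × 9 = 45
  Dairy2–Supermarket3: 60 × 14 = 840
  Dairy3–Supermarket3: 35 × 3 = 105
Total = 165 + 140 + 45 + 840 + 105 = 1295.

1295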